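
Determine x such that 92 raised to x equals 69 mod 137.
14

Baby-step giant-step with step n = ⌈√137⌉ = 12.
Baby steps 92^j mod 137 (j:value) for j=0..11: 0:1, 1:92, 2:107, 3:117, 4:78, 5:52, 6:126, 7:84, 8:56, 9:83, 10:101, 11:113.
Giant-step multiplier: 92^(-12) ≡ 92^(136-12) = 92^124 ≡ 77 (mod 137).
Giant steps γ_i = 69·77^i mod 137: γ_0=69, γ_1=107 (in table at j=2).
x = i·n + j = 1·12 + 2 = 14.
Check: 92^14 ≡ 69 (mod 137).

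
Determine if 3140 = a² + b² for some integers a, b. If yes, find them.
2² + 56² (a=2, b=56)

Factorization: 3140 = 2^2 × 5 × 157
By Fermat: n is sum of two squares iff every prime p ≡ 3 (mod 4) appears to even power.
All primes ≡ 3 (mod 4) appear to even power.
Search a = 0, 1, 2, … for 3140 - a² a perfect square: first hit at a = 2: 3140 - 4 = 3136 = 56².
3140 = 2² + 56² = 4 + 3136 ✓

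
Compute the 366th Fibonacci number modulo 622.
250

Matrix identity: Q^n = [[F_(n+1), F_n], [F_n, F_(n-1)]] with Q = [[1,1],[1,0]].
n = 366 = 101101110₂. Square-and-multiply, entries mod 622:
Q^1 = [[1,1],[1,0]]
Q^2 = (Q^1)² = [[2,1],[1,1]]
Q^5 = (Q^2)²·Q = [[8,5],[5,3]]
Q^11 = (Q^5)²·Q = [[144,89],[89,55]]
Q^22 = (Q^11)² = [[45,295],[295,372]]
Q^45 = (Q^22)²·Q = [[585,104],[104,481]]
Q^91 = (Q^45)²·Q = [[515,367],[367,148]]
Q^183 = (Q^91)²·Q = [[87,590],[590,119]]
Q^366 = (Q^183)² = [[507,250],[250,257]]
F_366 mod 622 = Q^366[0][1] = 250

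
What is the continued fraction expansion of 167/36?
[4; 1, 1, 1, 3, 3]

Euclidean algorithm steps:
167 = 4 × 36 + 23
36 = 1 × 23 + 13
23 = 1 × 13 + 10
13 = 1 × 10 + 3
10 = 3 × 3 + 1
3 = 3 × 1 + 0
Continued fraction: [4; 1, 1, 1, 3, 3]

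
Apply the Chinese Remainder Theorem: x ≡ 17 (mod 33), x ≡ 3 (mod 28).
479

Using Chinese Remainder Theorem:
M = 33 × 28 = 924
M1 = 28, M2 = 33
y1 = 28^(-1) mod 33 = 13
y2 = 33^(-1) mod 28 = 17
x = (17×28×13 + 3×33×17) mod 924 = 479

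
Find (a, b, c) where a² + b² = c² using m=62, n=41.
(2163, 5084, 5525)

Euclid's formula: a = m² - n², b = 2mn, c = m² + n²
m = 62, n = 41
a = 62² - 41² = 3844 - 1681 = 2163
b = 2 × 62 × 41 = 5084
c = 62² + 41² = 3844 + 1681 = 5525
Verification: 2163² + 5084² = 4678569 + 25847056 = 30525625 = 5525² ✓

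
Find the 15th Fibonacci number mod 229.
152

Matrix identity: Q^n = [[F_(n+1), F_n], [F_n, F_(n-1)]] with Q = [[1,1],[1,0]].
n = 15 = 1111₂. Square-and-multiply, entries mod 229:
Q^1 = [[1,1],[1,0]]
Q^3 = (Q^1)²·Q = [[3,2],[2,1]]
Q^7 = (Q^3)²·Q = [[21,13],[13,8]]
Q^15 = (Q^7)²·Q = [[71,152],[152,148]]
F_15 mod 229 = Q^15[0][1] = 152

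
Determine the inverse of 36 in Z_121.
37

gcd(36, 121) = 1, so the inverse exists.
Extended Euclidean algorithm on (121, 36):
121 = 3 × 36 + 13  ⟹  13 = (1)·121 + (-3)·36
36 = 2 × 13 + 10  ⟹  10 = (-2)·121 + (7)·36
13 = 1 × 10 + 3  ⟹  3 = (3)·121 + (-10)·36
10 = 3 × 3 + 1  ⟹  1 = (-11)·121 + (37)·36
So (37)·36 ≡ 1 (mod 121), i.e. 36^(-1) ≡ 37 (mod 121).
Check: 36 × 37 = 1332 ≡ 1 (mod 121)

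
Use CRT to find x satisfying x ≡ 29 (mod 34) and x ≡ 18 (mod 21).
165

Using Chinese Remainder Theorem:
M = 34 × 21 = 714
M1 = 21, M2 = 34
y1 = 21^(-1) mod 34 = 13
y2 = 34^(-1) mod 21 = 13
x = (29×21×13 + 18×34×13) mod 714 = 165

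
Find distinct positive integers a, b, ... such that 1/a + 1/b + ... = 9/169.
1/19 + 1/1606 + 1/5156866

Greedy algorithm:
9/169: ceiling(169/9) = 19, use 1/19
2/3211: ceiling(3211/2) = 1606, use 1/1606
1/5156866: ceiling(5156866/1) = 5156866, use 1/5156866
Result: 9/169 = 1/19 + 1/1606 + 1/5156866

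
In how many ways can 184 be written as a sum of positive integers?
980462880430

p(n) counts ways to write n as a sum of positive integers (order ignored).
Euler's pentagonal recurrence: p(k) = p(k-1) + p(k-2) - p(k-5) - p(k-7) + p(k-12) + p(k-15) - ... (offsets j(3j∓1)/2, signs ++--, p(0)=1, p(<0)=0).
DP table for k = 0..183: p(0)=1, p(1)=1, p(2)=2, p(3)=3, p(4)=5, p(5)=7, p(6)=11, p(7)=15, p(8)=22, p(9)=30, p(10)=42, p(11)=56, p(12)=77, p(13)=101, p(14)=135, p(15)=176, p(16)=231, p(17)=297, p(18)=385, p(19)=490, p(20)=627, p(21)=792, p(22)=1002, p(23)=1255, p(24)=1575, p(25)=1958, p(26)=2436, p(27)=3010, p(28)=3718, p(29)=4565, p(30)=5604, p(31)=6842, p(32)=8349, p(33)=10143, p(34)=12310, p(35)=14883, p(36)=17977, p(37)=21637, p(38)=26015, p(39)=31185, p(40)=37338, p(41)=44583, p(42)=53174, p(43)=63261, p(44)=75175, p(45)=89134, p(46)=105558, p(47)=124754, p(48)=147273, p(49)=173525, p(50)=204226, p(51)=239943, p(52)=281589, p(53)=329931, p(54)=386155, p(55)=451276, p(56)=526823, p(57)=614154, p(58)=715220, p(59)=831820, p(60)=966467, p(61)=1121505, p(62)=1300156, p(63)=1505499, p(64)=1741630, p(65)=2012558, p(66)=2323520, p(67)=2679689, p(68)=3087735, p(69)=3554345, p(70)=4087968, p(71)=4697205, p(72)=5392783, p(73)=6185689, p(74)=7089500, p(75)=8118264, p(76)=9289091, p(77)=10619863, p(78)=12132164, p(79)=13848650, p(80)=15796476, p(81)=18004327, p(82)=20506255, p(83)=23338469, p(84)=26543660, p(85)=30167357, p(86)=34262962, p(87)=38887673, p(88)=44108109, p(89)=49995925, p(90)=56634173, p(91)=64112359, p(92)=72533807, p(93)=82010177, p(94)=92669720, p(95)=104651419, p(96)=118114304, p(97)=133230930, p(98)=150198136, p(99)=169229875, p(100)=190569292, p(101)=214481126, p(102)=241265379, p(103)=271248950, p(104)=304801365, p(105)=342325709, p(106)=384276336, p(107)=431149389, p(108)=483502844, p(109)=541946240, p(110)=607163746, p(111)=679903203, p(112)=761002156, p(113)=851376628, p(114)=952050665, p(115)=1064144451, p(116)=1188908248, p(117)=1327710076, p(118)=1482074143, p(119)=1653668665, p(120)=1844349560, p(121)=2056148051, p(122)=2291320912, p(123)=2552338241, p(124)=2841940500, p(125)=3163127352, p(126)=3519222692, p(127)=3913864295, p(128)=4351078600, p(129)=4835271870, p(130)=5371315400, p(131)=5964539504, p(132)=6620830889, p(133)=7346629512, p(134)=8149040695, p(135)=9035836076, p(136)=10015581680, p(137)=11097645016, p(138)=12292341831, p(139)=13610949895, p(140)=15065878135, p(141)=16670689208, p(142)=18440293320, p(143)=20390982757, p(144)=22540654445, p(145)=24908858009, p(146)=27517052599, p(147)=30388671978, p(148)=33549419497, p(149)=37027355200, p(150)=40853235313, p(151)=45060624582, p(152)=49686288421, p(153)=54770336324, p(154)=60356673280, p(155)=66493182097, p(156)=73232243759, p(157)=80630964769, p(158)=88751778802, p(159)=97662728555, p(160)=107438159466, p(161)=118159068427, p(162)=129913904637, p(163)=142798995930, p(164)=156919475295, p(165)=172389800255, p(166)=189334822579, p(167)=207890420102, p(168)=228204732751, p(169)=250438925115, p(170)=274768617130, p(171)=301384802048, p(172)=330495499613, p(173)=362326859895, p(174)=397125074750, p(175)=435157697830, p(176)=476715857290, p(177)=522115831195, p(178)=571701605655, p(179)=625846753120, p(180)=684957390936, p(181)=749474411781, p(182)=819876908323, p(183)=896684817527.
Final step: p(184) = p(183) + p(182) - p(179) - p(177) + p(172) + p(169) - p(162) - p(158) + p(149) + p(144) - p(133) - p(127) + p(114) + p(107) - p(92) - p(84) + p(67) + p(58) - p(39) - p(29) + p(8)
= 896684817527 + 819876908323 - 625846753120 - 522115831195 + 330495499613 + 250438925115 - 129913904637 - 88751778802 + 37027355200 + 22540654445 - 7346629512 - 3913864295 + 952050665 + 431149389 - 72533807 - 26543660 + 2679689 + 715220 - 31185 - 4565 + 22
= 980462880430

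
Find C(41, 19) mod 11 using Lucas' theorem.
3

Using Lucas' theorem:
Write n=41 and k=19 in base 11:
n in base 11: [3, 8]
k in base 11: [1, 8]
C(41,19) mod 11 = ∏ C(n_i, k_i) mod 11
Digit binomials (mod 11): C(3,1) = 3; C(8,8) = 1
Product: 3 × 1 = 3 ≡ 3 (mod 11)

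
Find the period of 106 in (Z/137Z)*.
136

137 is prime, so ord(106) divides φ(137) = 136.
Divisors of 136: 1, 2, 4, 8, 17, 34, 68, 136.
Repeated squaring: 106^1 ≡ 106, 106^2 ≡ 2, 106^4 ≡ 4, 106^8 ≡ 16, 106^16 ≡ 119, 106^32 ≡ 50, 106^64 ≡ 34, 106^128 ≡ 60 (mod 137).
Test 106^d mod 137 for each divisor d in increasing order:
106^1 ≡ 106
106^2 ≡ 2
106^4 ≡ 4
106^8 ≡ 16
106^17 = 106^16·106^1 ≡ 10
106^34 = 106^32·106^2 ≡ 100
106^68 = 106^64·106^4 ≡ 136
106^136 = 106^128·106^8 ≡ 1  ← first divisor giving 1
The order is 136.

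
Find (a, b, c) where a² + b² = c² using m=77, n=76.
(153, 11704, 11705)

Euclid's formula: a = m² - n², b = 2mn, c = m² + n²
m = 77, n = 76
a = 77² - 76² = 5929 - 5776 = 153
b = 2 × 77 × 76 = 11704
c = 77² + 76² = 5929 + 5776 = 11705
Verification: 153² + 11704² = 23409 + 136983616 = 137007025 = 11705² ✓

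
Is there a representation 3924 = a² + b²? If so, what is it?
18² + 60² (a=18, b=60)

Factorization: 3924 = 2^2 × 3^2 × 109
By Fermat: n is sum of two squares iff every prime p ≡ 3 (mod 4) appears to even power.
All primes ≡ 3 (mod 4) appear to even power.
Search a = 0, 1, 2, … for 3924 - a² a perfect square: first hit at a = 18: 3924 - 324 = 3600 = 60².
3924 = 18² + 60² = 324 + 3600 ✓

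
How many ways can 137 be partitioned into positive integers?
11097645016

p(n) counts ways to write n as a sum of positive integers (order ignored).
Euler's pentagonal recurrence: p(k) = p(k-1) + p(k-2) - p(k-5) - p(k-7) + p(k-12) + p(k-15) - ... (offsets j(3j∓1)/2, signs ++--, p(0)=1, p(<0)=0).
DP table for k = 0..136: p(0)=1, p(1)=1, p(2)=2, p(3)=3, p(4)=5, p(5)=7, p(6)=11, p(7)=15, p(8)=22, p(9)=30, p(10)=42, p(11)=56, p(12)=77, p(13)=101, p(14)=135, p(15)=176, p(16)=231, p(17)=297, p(18)=385, p(19)=490, p(20)=627, p(21)=792, p(22)=1002, p(23)=1255, p(24)=1575, p(25)=1958, p(26)=2436, p(27)=3010, p(28)=3718, p(29)=4565, p(30)=5604, p(31)=6842, p(32)=8349, p(33)=10143, p(34)=12310, p(35)=14883, p(36)=17977, p(37)=21637, p(38)=26015, p(39)=31185, p(40)=37338, p(41)=44583, p(42)=53174, p(43)=63261, p(44)=75175, p(45)=89134, p(46)=105558, p(47)=124754, p(48)=147273, p(49)=173525, p(50)=204226, p(51)=239943, p(52)=281589, p(53)=329931, p(54)=386155, p(55)=451276, p(56)=526823, p(57)=614154, p(58)=715220, p(59)=831820, p(60)=966467, p(61)=1121505, p(62)=1300156, p(63)=1505499, p(64)=1741630, p(65)=2012558, p(66)=2323520, p(67)=2679689, p(68)=3087735, p(69)=3554345, p(70)=4087968, p(71)=4697205, p(72)=5392783, p(73)=6185689, p(74)=7089500, p(75)=8118264, p(76)=9289091, p(77)=10619863, p(78)=12132164, p(79)=13848650, p(80)=15796476, p(81)=18004327, p(82)=20506255, p(83)=23338469, p(84)=26543660, p(85)=30167357, p(86)=34262962, p(87)=38887673, p(88)=44108109, p(89)=49995925, p(90)=56634173, p(91)=64112359, p(92)=72533807, p(93)=82010177, p(94)=92669720, p(95)=104651419, p(96)=118114304, p(97)=133230930, p(98)=150198136, p(99)=169229875, p(100)=190569292, p(101)=214481126, p(102)=241265379, p(103)=271248950, p(104)=304801365, p(105)=342325709, p(106)=384276336, p(107)=431149389, p(108)=483502844, p(109)=541946240, p(110)=607163746, p(111)=679903203, p(112)=761002156, p(113)=851376628, p(114)=952050665, p(115)=1064144451, p(116)=1188908248, p(117)=1327710076, p(118)=1482074143, p(119)=1653668665, p(120)=1844349560, p(121)=2056148051, p(122)=2291320912, p(123)=2552338241, p(124)=2841940500, p(125)=3163127352, p(126)=3519222692, p(127)=3913864295, p(128)=4351078600, p(129)=4835271870, p(130)=5371315400, p(131)=5964539504, p(132)=6620830889, p(133)=7346629512, p(134)=8149040695, p(135)=9035836076, p(136)=10015581680.
Final step: p(137) = p(136) + p(135) - p(132) - p(130) + p(125) + p(122) - p(115) - p(111) + p(102) + p(97) - p(86) - p(80) + p(67) + p(60) - p(45) - p(37) + p(20) + p(11)
= 10015581680 + 9035836076 - 6620830889 - 5371315400 + 3163127352 + 2291320912 - 1064144451 - 679903203 + 241265379 + 133230930 - 34262962 - 15796476 + 2679689 + 966467 - 89134 - 21637 + 627 + 56
= 11097645016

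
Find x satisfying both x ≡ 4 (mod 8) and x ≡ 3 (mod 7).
52

Using Chinese Remainder Theorem:
M = 8 × 7 = 56
M1 = 7, M2 = 8
y1 = 7^(-1) mod 8 = 7
y2 = 8^(-1) mod 7 = 1
x = (4×7×7 + 3×8×1) mod 56 = 52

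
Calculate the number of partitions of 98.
150198136

p(n) counts ways to write n as a sum of positive integers (order ignored).
Euler's pentagonal recurrence: p(k) = p(k-1) + p(k-2) - p(k-5) - p(k-7) + p(k-12) + p(k-15) - ... (offsets j(3j∓1)/2, signs ++--, p(0)=1, p(<0)=0).
DP table for k = 0..97: p(0)=1, p(1)=1, p(2)=2, p(3)=3, p(4)=5, p(5)=7, p(6)=11, p(7)=15, p(8)=22, p(9)=30, p(10)=42, p(11)=56, p(12)=77, p(13)=101, p(14)=135, p(15)=176, p(16)=231, p(17)=297, p(18)=385, p(19)=490, p(20)=627, p(21)=792, p(22)=1002, p(23)=1255, p(24)=1575, p(25)=1958, p(26)=2436, p(27)=3010, p(28)=3718, p(29)=4565, p(30)=5604, p(31)=6842, p(32)=8349, p(33)=10143, p(34)=12310, p(35)=14883, p(36)=17977, p(37)=21637, p(38)=26015, p(39)=31185, p(40)=37338, p(41)=44583, p(42)=53174, p(43)=63261, p(44)=75175, p(45)=89134, p(46)=105558, p(47)=124754, p(48)=147273, p(49)=173525, p(50)=204226, p(51)=239943, p(52)=281589, p(53)=329931, p(54)=386155, p(55)=451276, p(56)=526823, p(57)=614154, p(58)=715220, p(59)=831820, p(60)=966467, p(61)=1121505, p(62)=1300156, p(63)=1505499, p(64)=1741630, p(65)=2012558, p(66)=2323520, p(67)=2679689, p(68)=3087735, p(69)=3554345, p(70)=4087968, p(71)=4697205, p(72)=5392783, p(73)=6185689, p(74)=7089500, p(75)=8118264, p(76)=9289091, p(77)=10619863, p(78)=12132164, p(79)=13848650, p(80)=15796476, p(81)=18004327, p(82)=20506255, p(83)=23338469, p(84)=26543660, p(85)=30167357, p(86)=34262962, p(87)=38887673, p(88)=44108109, p(89)=49995925, p(90)=56634173, p(91)=64112359, p(92)=72533807, p(93)=82010177, p(94)=92669720, p(95)=104651419, p(96)=118114304, p(97)=133230930.
Final step: p(98) = p(97) + p(96) - p(93) - p(91) + p(86) + p(83) - p(76) - p(72) + p(63) + p(58) - p(47) - p(41) + p(28) + p(21) - p(6)
= 133230930 + 118114304 - 82010177 - 64112359 + 34262962 + 23338469 - 9289091 - 5392783 + 1505499 + 715220 - 124754 - 44583 + 3718 + 792 - 11
= 150198136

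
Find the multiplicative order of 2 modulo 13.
12

13 is prime, so ord(2) divides φ(13) = 12.
Divisors of 12: 1, 2, 3, 4, 6, 12.
Repeated squaring: 2^1 ≡ 2, 2^2 ≡ 4, 2^4 ≡ 3, 2^8 ≡ 9 (mod 13).
Test 2^d mod 13 for each divisor d in increasing order:
2^1 ≡ 2
2^2 ≡ 4
2^3 = 2^2·2^1 ≡ 8
2^4 ≡ 3
2^6 = 2^4·2^2 ≡ 12
2^12 = 2^8·2^4 ≡ 1  ← first divisor giving 1
The order is 12.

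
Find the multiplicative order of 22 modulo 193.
192

193 is prime, so ord(22) divides φ(193) = 192.
Divisors of 192: 1, 2, 3, 4, 6, 8, 12, 16, 24, 32, 48, 64, 96, 192.
Repeated squaring: 22^1 ≡ 22, 22^2 ≡ 98, 22^4 ≡ 147, 22^8 ≡ 186, 22^16 ≡ 49, 22^32 ≡ 85, 22^64 ≡ 84, 22^128 ≡ 108 (mod 193).
Test 22^d mod 193 for each divisor d in increasing order:
22^1 ≡ 22
22^2 ≡ 98
22^3 = 22^2·22^1 ≡ 33
22^4 ≡ 147
22^6 = 22^4·22^2 ≡ 124
22^8 ≡ 186
22^12 = 22^8·22^4 ≡ 129
22^16 ≡ 49
22^24 = 22^16·22^8 ≡ 43
22^32 ≡ 85
22^48 = 22^32·22^16 ≡ 112
22^64 ≡ 84
22^96 = 22^64·22^32 ≡ 192
22^192 = 22^128·22^64 ≡ 1  ← first divisor giving 1
The order is 192.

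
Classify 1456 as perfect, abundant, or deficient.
abundant

Proper divisors of 1456: sum = 1 + 2 + 4 + 7 + 8 + 13 + 14 + 16 + ... + 182 + 208 + 364 + 728 (19 divisors) = 2016
Since 2016 > 1456, 1456 is abundant.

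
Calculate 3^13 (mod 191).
46

Repeated squaring. Binary of 13 = 1101.
3^1 ≡ 3 (mod 191); 3^2 ≡ 9 (mod 191); 3^4 ≡ 81 (mod 191); 3^8 ≡ 67 (mod 191)
3^13 = 3^1 × 3^4 × 3^8 ≡ 46 (mod 191)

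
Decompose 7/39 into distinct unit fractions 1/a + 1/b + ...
1/6 + 1/78

Greedy algorithm:
7/39: ceiling(39/7) = 6, use 1/6
1/78: ceiling(78/1) = 78, use 1/78
Result: 7/39 = 1/6 + 1/78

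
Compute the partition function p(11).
56

p(n) counts ways to write n as a sum of positive integers (order ignored).
Euler's pentagonal recurrence: p(k) = p(k-1) + p(k-2) - p(k-5) - p(k-7) + p(k-12) + p(k-15) - ... (offsets j(3j∓1)/2, signs ++--, p(0)=1, p(<0)=0).
DP table for k = 0..10: p(0)=1, p(1)=1, p(2)=2, p(3)=3, p(4)=5, p(5)=7, p(6)=11, p(7)=15, p(8)=22, p(9)=30, p(10)=42.
Final step: p(11) = p(10) + p(9) - p(6) - p(4)
= 42 + 30 - 11 - 5
= 56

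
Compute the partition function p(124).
2841940500

p(n) counts ways to write n as a sum of positive integers (order ignored).
Euler's pentagonal recurrence: p(k) = p(k-1) + p(k-2) - p(k-5) - p(k-7) + p(k-12) + p(k-15) - ... (offsets j(3j∓1)/2, signs ++--, p(0)=1, p(<0)=0).
DP table for k = 0..123: p(0)=1, p(1)=1, p(2)=2, p(3)=3, p(4)=5, p(5)=7, p(6)=11, p(7)=15, p(8)=22, p(9)=30, p(10)=42, p(11)=56, p(12)=77, p(13)=101, p(14)=135, p(15)=176, p(16)=231, p(17)=297, p(18)=385, p(19)=490, p(20)=627, p(21)=792, p(22)=1002, p(23)=1255, p(24)=1575, p(25)=1958, p(26)=2436, p(27)=3010, p(28)=3718, p(29)=4565, p(30)=5604, p(31)=6842, p(32)=8349, p(33)=10143, p(34)=12310, p(35)=14883, p(36)=17977, p(37)=21637, p(38)=26015, p(39)=31185, p(40)=37338, p(41)=44583, p(42)=53174, p(43)=63261, p(44)=75175, p(45)=89134, p(46)=105558, p(47)=124754, p(48)=147273, p(49)=173525, p(50)=204226, p(51)=239943, p(52)=281589, p(53)=329931, p(54)=386155, p(55)=451276, p(56)=526823, p(57)=614154, p(58)=715220, p(59)=831820, p(60)=966467, p(61)=1121505, p(62)=1300156, p(63)=1505499, p(64)=1741630, p(65)=2012558, p(66)=2323520, p(67)=2679689, p(68)=3087735, p(69)=3554345, p(70)=4087968, p(71)=4697205, p(72)=5392783, p(73)=6185689, p(74)=7089500, p(75)=8118264, p(76)=9289091, p(77)=10619863, p(78)=12132164, p(79)=13848650, p(80)=15796476, p(81)=18004327, p(82)=20506255, p(83)=23338469, p(84)=26543660, p(85)=30167357, p(86)=34262962, p(87)=38887673, p(88)=44108109, p(89)=49995925, p(90)=56634173, p(91)=64112359, p(92)=72533807, p(93)=82010177, p(94)=92669720, p(95)=104651419, p(96)=118114304, p(97)=133230930, p(98)=150198136, p(99)=169229875, p(100)=190569292, p(101)=214481126, p(102)=241265379, p(103)=271248950, p(104)=304801365, p(105)=342325709, p(106)=384276336, p(107)=431149389, p(108)=483502844, p(109)=541946240, p(110)=607163746, p(111)=679903203, p(112)=761002156, p(113)=851376628, p(114)=952050665, p(115)=1064144451, p(116)=1188908248, p(117)=1327710076, p(118)=1482074143, p(119)=1653668665, p(120)=1844349560, p(121)=2056148051, p(122)=2291320912, p(123)=2552338241.
Final step: p(124) = p(123) + p(122) - p(119) - p(117) + p(112) + p(109) - p(102) - p(98) + p(89) + p(84) - p(73) - p(67) + p(54) + p(47) - p(32) - p(24) + p(7)
= 2552338241 + 2291320912 - 1653668665 - 1327710076 + 761002156 + 541946240 - 241265379 - 150198136 + 49995925 + 26543660 - 6185689 - 2679689 + 386155 + 124754 - 8349 - 1575 + 15
= 2841940500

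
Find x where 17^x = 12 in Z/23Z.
6

Baby-step giant-step with step n = ⌈√23⌉ = 5.
Baby steps 17^j mod 23 (j:value) for j=0..4: 0:1, 1:17, 2:13, 3:14, 4:8.
Giant-step multiplier: 17^(-5) ≡ 17^(22-5) = 17^17 ≡ 11 (mod 23).
Giant steps γ_i = 12·11^i mod 23: γ_0=12, γ_1=17 (in table at j=1).
x = i·n + j = 1·5 + 1 = 6.
Check: 17^6 ≡ 12 (mod 23).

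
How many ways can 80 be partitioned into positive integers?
15796476

p(n) counts ways to write n as a sum of positive integers (order ignored).
Euler's pentagonal recurrence: p(k) = p(k-1) + p(k-2) - p(k-5) - p(k-7) + p(k-12) + p(k-15) - ... (offsets j(3j∓1)/2, signs ++--, p(0)=1, p(<0)=0).
DP table for k = 0..79: p(0)=1, p(1)=1, p(2)=2, p(3)=3, p(4)=5, p(5)=7, p(6)=11, p(7)=15, p(8)=22, p(9)=30, p(10)=42, p(11)=56, p(12)=77, p(13)=101, p(14)=135, p(15)=176, p(16)=231, p(17)=297, p(18)=385, p(19)=490, p(20)=627, p(21)=792, p(22)=1002, p(23)=1255, p(24)=1575, p(25)=1958, p(26)=2436, p(27)=3010, p(28)=3718, p(29)=4565, p(30)=5604, p(31)=6842, p(32)=8349, p(33)=10143, p(34)=12310, p(35)=14883, p(36)=17977, p(37)=21637, p(38)=26015, p(39)=31185, p(40)=37338, p(41)=44583, p(42)=53174, p(43)=63261, p(44)=75175, p(45)=89134, p(46)=105558, p(47)=124754, p(48)=147273, p(49)=173525, p(50)=204226, p(51)=239943, p(52)=281589, p(53)=329931, p(54)=386155, p(55)=451276, p(56)=526823, p(57)=614154, p(58)=715220, p(59)=831820, p(60)=966467, p(61)=1121505, p(62)=1300156, p(63)=1505499, p(64)=1741630, p(65)=2012558, p(66)=2323520, p(67)=2679689, p(68)=3087735, p(69)=3554345, p(70)=4087968, p(71)=4697205, p(72)=5392783, p(73)=6185689, p(74)=7089500, p(75)=8118264, p(76)=9289091, p(77)=10619863, p(78)=12132164, p(79)=13848650.
Final step: p(80) = p(79) + p(78) - p(75) - p(73) + p(68) + p(65) - p(58) - p(54) + p(45) + p(40) - p(29) - p(23) + p(10) + p(3)
= 13848650 + 12132164 - 8118264 - 6185689 + 3087735 + 2012558 - 715220 - 386155 + 89134 + 37338 - 4565 - 1255 + 42 + 3
= 15796476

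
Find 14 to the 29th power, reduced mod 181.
87

Repeated squaring. Binary of 29 = 11101.
14^1 ≡ 14 (mod 181); 14^2 ≡ 15 (mod 181); 14^4 ≡ 44 (mod 181); 14^8 ≡ 126 (mod 181); 14^16 ≡ 129 (mod 181)
14^29 = 14^1 × 14^4 × 14^8 × 14^16 ≡ 87 (mod 181)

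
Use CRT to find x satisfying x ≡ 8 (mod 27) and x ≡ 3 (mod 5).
8

Using Chinese Remainder Theorem:
M = 27 × 5 = 135
M1 = 5, M2 = 27
y1 = 5^(-1) mod 27 = 11
y2 = 27^(-1) mod 5 = 3
x = (8×5×11 + 3×27×3) mod 135 = 8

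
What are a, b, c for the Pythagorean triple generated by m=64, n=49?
(1695, 6272, 6497)

Euclid's formula: a = m² - n², b = 2mn, c = m² + n²
m = 64, n = 49
a = 64² - 49² = 4096 - 2401 = 1695
b = 2 × 64 × 49 = 6272
c = 64² + 49² = 4096 + 2401 = 6497
Verification: 1695² + 6272² = 2873025 + 39337984 = 42211009 = 6497² ✓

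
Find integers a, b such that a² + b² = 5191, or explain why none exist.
Not possible

Factorization: 5191 = 29 × 179
By Fermat: n is sum of two squares iff every prime p ≡ 3 (mod 4) appears to even power.
Prime(s) ≡ 3 (mod 4) with odd exponent: [(179, 1)]
Therefore 5191 cannot be expressed as a² + b².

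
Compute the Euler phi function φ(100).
40

100 = 2^2 × 5^2
φ(n) = n × ∏(1 - 1/p) for each prime p dividing n
φ(100) = 100 × (1 - 1/2) × (1 - 1/5) = 40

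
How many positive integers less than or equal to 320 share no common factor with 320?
128

320 = 2^6 × 5
φ(n) = n × ∏(1 - 1/p) for each prime p dividing n
φ(320) = 320 × (1 - 1/2) × (1 - 1/5) = 128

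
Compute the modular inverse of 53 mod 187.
60

gcd(53, 187) = 1, so the inverse exists.
Extended Euclidean algorithm on (187, 53):
187 = 3 × 53 + 28  ⟹  28 = (1)·187 + (-3)·53
53 = 1 × 28 + 25  ⟹  25 = (-1)·187 + (4)·53
28 = 1 × 25 + 3  ⟹  3 = (2)·187 + (-7)·53
25 = 8 × 3 + 1  ⟹  1 = (-17)·187 + (60)·53
So (60)·53 ≡ 1 (mod 187), i.e. 53^(-1) ≡ 60 (mod 187).
Check: 53 × 60 = 3180 ≡ 1 (mod 187)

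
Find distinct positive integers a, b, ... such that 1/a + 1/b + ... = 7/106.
1/16 + 1/283 + 1/239984

Greedy algorithm:
7/106: ceiling(106/7) = 16, use 1/16
3/848: ceiling(848/3) = 283, use 1/283
1/239984: ceiling(239984/1) = 239984, use 1/239984
Result: 7/106 = 1/16 + 1/283 + 1/239984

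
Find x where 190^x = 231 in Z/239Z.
99

Baby-step giant-step with step n = ⌈√239⌉ = 16.
Baby steps 190^j mod 239 (j:value) for j=0..15: 0:1, 1:190, 2:11, 3:178, 4:121, 5:46, 6:136, 7:28, 8:62, 9:69, 10:204, 11:42, 12:93, 13:223, 14:67, 15:63.
Giant-step multiplier: 190^(-16) ≡ 190^(238-16) = 190^222 ≡ 12 (mod 239).
Giant steps γ_i = 231·12^i mod 239: γ_0=231, γ_1=143, γ_2=43, γ_3=38, γ_4=217, γ_5=214, γ_6=178 (in table at j=3).
x = i·n + j = 6·16 + 3 = 99.
Check: 190^99 ≡ 231 (mod 239).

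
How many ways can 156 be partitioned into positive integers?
73232243759

p(n) counts ways to write n as a sum of positive integers (order ignored).
Euler's pentagonal recurrence: p(k) = p(k-1) + p(k-2) - p(k-5) - p(k-7) + p(k-12) + p(k-15) - ... (offsets j(3j∓1)/2, signs ++--, p(0)=1, p(<0)=0).
DP table for k = 0..155: p(0)=1, p(1)=1, p(2)=2, p(3)=3, p(4)=5, p(5)=7, p(6)=11, p(7)=15, p(8)=22, p(9)=30, p(10)=42, p(11)=56, p(12)=77, p(13)=101, p(14)=135, p(15)=176, p(16)=231, p(17)=297, p(18)=385, p(19)=490, p(20)=627, p(21)=792, p(22)=1002, p(23)=1255, p(24)=1575, p(25)=1958, p(26)=2436, p(27)=3010, p(28)=3718, p(29)=4565, p(30)=5604, p(31)=6842, p(32)=8349, p(33)=10143, p(34)=12310, p(35)=14883, p(36)=17977, p(37)=21637, p(38)=26015, p(39)=31185, p(40)=37338, p(41)=44583, p(42)=53174, p(43)=63261, p(44)=75175, p(45)=89134, p(46)=105558, p(47)=124754, p(48)=147273, p(49)=173525, p(50)=204226, p(51)=239943, p(52)=281589, p(53)=329931, p(54)=386155, p(55)=451276, p(56)=526823, p(57)=614154, p(58)=715220, p(59)=831820, p(60)=966467, p(61)=1121505, p(62)=1300156, p(63)=1505499, p(64)=1741630, p(65)=2012558, p(66)=2323520, p(67)=2679689, p(68)=3087735, p(69)=3554345, p(70)=4087968, p(71)=4697205, p(72)=5392783, p(73)=6185689, p(74)=7089500, p(75)=8118264, p(76)=9289091, p(77)=10619863, p(78)=12132164, p(79)=13848650, p(80)=15796476, p(81)=18004327, p(82)=20506255, p(83)=23338469, p(84)=26543660, p(85)=30167357, p(86)=34262962, p(87)=38887673, p(88)=44108109, p(89)=49995925, p(90)=56634173, p(91)=64112359, p(92)=72533807, p(93)=82010177, p(94)=92669720, p(95)=104651419, p(96)=118114304, p(97)=133230930, p(98)=150198136, p(99)=169229875, p(100)=190569292, p(101)=214481126, p(102)=241265379, p(103)=271248950, p(104)=304801365, p(105)=342325709, p(106)=384276336, p(107)=431149389, p(108)=483502844, p(109)=541946240, p(110)=607163746, p(111)=679903203, p(112)=761002156, p(113)=851376628, p(114)=952050665, p(115)=1064144451, p(116)=1188908248, p(117)=1327710076, p(118)=1482074143, p(119)=1653668665, p(120)=1844349560, p(121)=2056148051, p(122)=2291320912, p(123)=2552338241, p(124)=2841940500, p(125)=3163127352, p(126)=3519222692, p(127)=3913864295, p(128)=4351078600, p(129)=4835271870, p(130)=5371315400, p(131)=5964539504, p(132)=6620830889, p(133)=7346629512, p(134)=8149040695, p(135)=9035836076, p(136)=10015581680, p(137)=11097645016, p(138)=12292341831, p(139)=13610949895, p(140)=15065878135, p(141)=16670689208, p(142)=18440293320, p(143)=20390982757, p(144)=22540654445, p(145)=24908858009, p(146)=27517052599, p(147)=30388671978, p(148)=33549419497, p(149)=37027355200, p(150)=40853235313, p(151)=45060624582, p(152)=49686288421, p(153)=54770336324, p(154)=60356673280, p(155)=66493182097.
Final step: p(156) = p(155) + p(154) - p(151) - p(149) + p(144) + p(141) - p(134) - p(130) + p(121) + p(116) - p(105) - p(99) + p(86) + p(79) - p(64) - p(56) + p(39) + p(30) - p(11) - p(1)
= 66493182097 + 60356673280 - 45060624582 - 37027355200 + 22540654445 + 16670689208 - 8149040695 - 5371315400 + 2056148051 + 1188908248 - 342325709 - 169229875 + 34262962 + 13848650 - 1741630 - 526823 + 31185 + 5604 - 56 - 1
= 73232243759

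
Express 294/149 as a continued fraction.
[1; 1, 36, 4]

Euclidean algorithm steps:
294 = 1 × 149 + 145
149 = 1 × 145 + 4
145 = 36 × 4 + 1
4 = 4 × 1 + 0
Continued fraction: [1; 1, 36, 4]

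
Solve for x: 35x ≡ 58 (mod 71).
x ≡ 26 (mod 71)

gcd(35, 71) = 1, which divides 58, so solutions exist.
Find 35^(-1) mod 71 by the extended Euclidean algorithm:
71 = 2 × 35 + 1  ⟹  1 = (1)·71 + (-2)·35
So (-2)·35 ≡ 1 (mod 71), i.e. 35^(-1) ≡ -2 ≡ 69 (mod 71).
x ≡ 69 × 58 = 4002 ≡ 26 (mod 71).
Check: 35 × 26 = 910 ≡ 58 (mod 71).
Unique solution: x ≡ 26 (mod 71)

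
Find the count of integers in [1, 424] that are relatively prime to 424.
208

424 = 2^3 × 53
φ(n) = n × ∏(1 - 1/p) for each prime p dividing n
φ(424) = 424 × (1 - 1/2) × (1 - 1/53) = 208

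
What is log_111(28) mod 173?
117

Baby-step giant-step with step n = ⌈√173⌉ = 14.
Baby steps 111^j mod 173 (j:value) for j=0..13: 0:1, 1:111, 2:38, 3:66, 4:60, 5:86, 6:31, 7:154, 8:140, 9:143, 10:130, 11:71, 12:96, 13:103.
Giant-step multiplier: 111^(-14) ≡ 111^(172-14) = 111^158 ≡ 150 (mod 173).
Giant steps γ_i = 28·150^i mod 173: γ_0=28, γ_1=48, γ_2=107, γ_3=134, γ_4=32, γ_5=129, γ_6=147, γ_7=79, γ_8=86 (in table at j=5).
x = i·n + j = 8·14 + 5 = 117.
Check: 111^117 ≡ 28 (mod 173).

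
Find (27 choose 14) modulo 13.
2

Using Lucas' theorem:
Write n=27 and k=14 in base 13:
n in base 13: [2, 1]
k in base 13: [1, 1]
C(27,14) mod 13 = ∏ C(n_i, k_i) mod 13
Digit binomials (mod 13): C(2,1) = 2; C(1,1) = 1
Product: 2 × 1 = 2 ≡ 2 (mod 13)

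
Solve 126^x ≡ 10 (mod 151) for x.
118

Baby-step giant-step with step n = ⌈√151⌉ = 13.
Baby steps 126^j mod 151 (j:value) for j=0..12: 0:1, 1:126, 2:21, 3:79, 4:139, 5:149, 6:50, 7:109, 8:144, 9:24, 10:4, 11:51, 12:84.
Giant-step multiplier: 126^(-13) ≡ 126^(150-13) = 126^137 ≡ 54 (mod 151).
Giant steps γ_i = 10·54^i mod 151: γ_0=10, γ_1=87, γ_2=17, γ_3=12, γ_4=44, γ_5=111, γ_6=105, γ_7=83, γ_8=103, γ_9=126 (in table at j=1).
x = i·n + j = 9·13 + 1 = 118.
Check: 126^118 ≡ 10 (mod 151).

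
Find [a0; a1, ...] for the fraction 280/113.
[2; 2, 10, 1, 4]

Euclidean algorithm steps:
280 = 2 × 113 + 54
113 = 2 × 54 + 5
54 = 10 × 5 + 4
5 = 1 × 4 + 1
4 = 4 × 1 + 0
Continued fraction: [2; 2, 10, 1, 4]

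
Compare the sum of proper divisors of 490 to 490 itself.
abundant

Proper divisors of 490: sum = 1 + 2 + 5 + 7 + 10 + 14 + 35 + 49 + 70 + 98 + 245 = 536
Since 536 > 490, 490 is abundant.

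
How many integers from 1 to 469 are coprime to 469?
396

469 = 7 × 67
φ(n) = n × ∏(1 - 1/p) for each prime p dividing n
φ(469) = 469 × (1 - 1/7) × (1 - 1/67) = 396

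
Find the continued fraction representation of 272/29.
[9; 2, 1, 1, 1, 3]

Euclidean algorithm steps:
272 = 9 × 29 + 11
29 = 2 × 11 + 7
11 = 1 × 7 + 4
7 = 1 × 4 + 3
4 = 1 × 3 + 1
3 = 3 × 1 + 0
Continued fraction: [9; 2, 1, 1, 1, 3]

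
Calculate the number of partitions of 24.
1575

p(n) counts ways to write n as a sum of positive integers (order ignored).
Euler's pentagonal recurrence: p(k) = p(k-1) + p(k-2) - p(k-5) - p(k-7) + p(k-12) + p(k-15) - ... (offsets j(3j∓1)/2, signs ++--, p(0)=1, p(<0)=0).
DP table for k = 0..23: p(0)=1, p(1)=1, p(2)=2, p(3)=3, p(4)=5, p(5)=7, p(6)=11, p(7)=15, p(8)=22, p(9)=30, p(10)=42, p(11)=56, p(12)=77, p(13)=101, p(14)=135, p(15)=176, p(16)=231, p(17)=297, p(18)=385, p(19)=490, p(20)=627, p(21)=792, p(22)=1002, p(23)=1255.
Final step: p(24) = p(23) + p(22) - p(19) - p(17) + p(12) + p(9) - p(2)
= 1255 + 1002 - 490 - 297 + 77 + 30 - 2
= 1575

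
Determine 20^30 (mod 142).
116

Repeated squaring. Binary of 30 = 11110.
20^1 ≡ 20 (mod 142); 20^2 ≡ 116 (mod 142); 20^4 ≡ 108 (mod 142); 20^8 ≡ 20 (mod 142); 20^16 ≡ 116 (mod 142)
20^30 = 20^2 × 20^4 × 20^8 × 20^16 ≡ 116 (mod 142)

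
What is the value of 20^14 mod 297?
148

Repeated squaring. Binary of 14 = 1110.
20^1 ≡ 20 (mod 297); 20^2 ≡ 103 (mod 297); 20^4 ≡ 214 (mod 297); 20^8 ≡ 58 (mod 297)
20^14 = 20^2 × 20^4 × 20^8 ≡ 148 (mod 297)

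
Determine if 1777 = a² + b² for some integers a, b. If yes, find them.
16² + 39² (a=16, b=39)

Factorization: 1777 = 1777
By Fermat: n is sum of two squares iff every prime p ≡ 3 (mod 4) appears to even power.
All primes ≡ 3 (mod 4) appear to even power.
Search a = 0, 1, 2, … for 1777 - a² a perfect square: first hit at a = 16: 1777 - 256 = 1521 = 39².
1777 = 16² + 39² = 256 + 1521 ✓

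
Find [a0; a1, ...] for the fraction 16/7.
[2; 3, 2]

Euclidean algorithm steps:
16 = 2 × 7 + 2
7 = 3 × 2 + 1
2 = 2 × 1 + 0
Continued fraction: [2; 3, 2]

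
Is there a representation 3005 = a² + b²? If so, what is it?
14² + 53² (a=14, b=53)

Factorization: 3005 = 5 × 601
By Fermat: n is sum of two squares iff every prime p ≡ 3 (mod 4) appears to even power.
All primes ≡ 3 (mod 4) appear to even power.
Search a = 0, 1, 2, … for 3005 - a² a perfect square: first hit at a = 14: 3005 - 196 = 2809 = 53².
3005 = 14² + 53² = 196 + 2809 ✓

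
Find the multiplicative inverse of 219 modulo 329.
326

gcd(219, 329) = 1, so the inverse exists.
Extended Euclidean algorithm on (329, 219):
329 = 1 × 219 + 110  ⟹  110 = (1)·329 + (-1)·219
219 = 1 × 110 + 109  ⟹  109 = (-1)·329 + (2)·219
110 = 1 × 109 + 1  ⟹  1 = (2)·329 + (-3)·219
So (-3)·219 ≡ 1 (mod 329), i.e. 219^(-1) ≡ -3 ≡ 326 (mod 329).
Check: 219 × 326 = 71394 ≡ 1 (mod 329)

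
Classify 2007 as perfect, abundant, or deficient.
deficient

Proper divisors of 2007: sum = 1 + 3 + 9 + 223 + 669 = 905
Since 905 < 2007, 2007 is deficient.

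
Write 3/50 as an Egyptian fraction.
1/17 + 1/850

Greedy algorithm:
3/50: ceiling(50/3) = 17, use 1/17
1/850: ceiling(850/1) = 850, use 1/850
Result: 3/50 = 1/17 + 1/850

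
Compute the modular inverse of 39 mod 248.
159

gcd(39, 248) = 1, so the inverse exists.
Extended Euclidean algorithm on (248, 39):
248 = 6 × 39 + 14  ⟹  14 = (1)·248 + (-6)·39
39 = 2 × 14 + 11  ⟹  11 = (-2)·248 + (13)·39
14 = 1 × 11 + 3  ⟹  3 = (3)·248 + (-19)·39
11 = 3 × 3 + 2  ⟹  2 = (-11)·248 + (70)·39
3 = 1 × 2 + 1  ⟹  1 = (14)·248 + (-89)·39
So (-89)·39 ≡ 1 (mod 248), i.e. 39^(-1) ≡ -89 ≡ 159 (mod 248).
Check: 39 × 159 = 6201 ≡ 1 (mod 248)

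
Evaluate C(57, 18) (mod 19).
0

Using Lucas' theorem:
Write n=57 and k=18 in base 19:
n in base 19: [3, 0]
k in base 19: [0, 18]
C(57,18) mod 19 = ∏ C(n_i, k_i) mod 19
Digit binomials (mod 19): C(3,0) = 1; C(0,18) = 0 (k_i > n_i)
Product: 1 × 0 = 0 ≡ 0 (mod 19)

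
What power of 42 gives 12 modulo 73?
2

Baby-step giant-step with step n = ⌈√73⌉ = 9.
Baby steps 42^j mod 73 (j:value) for j=0..8: 0:1, 1:42, 2:12, 3:66, 4:71, 5:62, 6:49, 7:14, 8:4.
h = 12 is already in the table at j=2, so x = 2.
Check: 42^2 ≡ 12 (mod 73).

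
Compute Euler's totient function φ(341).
300

341 = 11 × 31
φ(n) = n × ∏(1 - 1/p) for each prime p dividing n
φ(341) = 341 × (1 - 1/11) × (1 - 1/31) = 300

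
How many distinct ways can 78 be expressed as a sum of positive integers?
12132164

p(n) counts ways to write n as a sum of positive integers (order ignored).
Euler's pentagonal recurrence: p(k) = p(k-1) + p(k-2) - p(k-5) - p(k-7) + p(k-12) + p(k-15) - ... (offsets j(3j∓1)/2, signs ++--, p(0)=1, p(<0)=0).
DP table for k = 0..77: p(0)=1, p(1)=1, p(2)=2, p(3)=3, p(4)=5, p(5)=7, p(6)=11, p(7)=15, p(8)=22, p(9)=30, p(10)=42, p(11)=56, p(12)=77, p(13)=101, p(14)=135, p(15)=176, p(16)=231, p(17)=297, p(18)=385, p(19)=490, p(20)=627, p(21)=792, p(22)=1002, p(23)=1255, p(24)=1575, p(25)=1958, p(26)=2436, p(27)=3010, p(28)=3718, p(29)=4565, p(30)=5604, p(31)=6842, p(32)=8349, p(33)=10143, p(34)=12310, p(35)=14883, p(36)=17977, p(37)=21637, p(38)=26015, p(39)=31185, p(40)=37338, p(41)=44583, p(42)=53174, p(43)=63261, p(44)=75175, p(45)=89134, p(46)=105558, p(47)=124754, p(48)=147273, p(49)=173525, p(50)=204226, p(51)=239943, p(52)=281589, p(53)=329931, p(54)=386155, p(55)=451276, p(56)=526823, p(57)=614154, p(58)=715220, p(59)=831820, p(60)=966467, p(61)=1121505, p(62)=1300156, p(63)=1505499, p(64)=1741630, p(65)=2012558, p(66)=2323520, p(67)=2679689, p(68)=3087735, p(69)=3554345, p(70)=4087968, p(71)=4697205, p(72)=5392783, p(73)=6185689, p(74)=7089500, p(75)=8118264, p(76)=9289091, p(77)=10619863.
Final step: p(78) = p(77) + p(76) - p(73) - p(71) + p(66) + p(63) - p(56) - p(52) + p(43) + p(38) - p(27) - p(21) + p(8) + p(1)
= 10619863 + 9289091 - 6185689 - 4697205 + 2323520 + 1505499 - 526823 - 281589 + 63261 + 26015 - 3010 - 792 + 22 + 1
= 12132164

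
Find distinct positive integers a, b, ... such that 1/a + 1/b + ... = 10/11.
1/2 + 1/3 + 1/14 + 1/231

Greedy algorithm:
10/11: ceiling(11/10) = 2, use 1/2
9/22: ceiling(22/9) = 3, use 1/3
5/66: ceiling(66/5) = 14, use 1/14
1/231: ceiling(231/1) = 231, use 1/231
Result: 10/11 = 1/2 + 1/3 + 1/14 + 1/231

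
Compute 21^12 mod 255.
171

Repeated squaring. Binary of 12 = 1100.
21^1 ≡ 21 (mod 255); 21^2 ≡ 186 (mod 255); 21^4 ≡ 171 (mod 255); 21^8 ≡ 171 (mod 255)
21^12 = 21^4 × 21^8 ≡ 171 (mod 255)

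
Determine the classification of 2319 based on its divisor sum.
deficient

Proper divisors of 2319: sum = 1 + 3 + 773 = 777
Since 777 < 2319, 2319 is deficient.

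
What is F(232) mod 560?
539

Matrix identity: Q^n = [[F_(n+1), F_n], [F_n, F_(n-1)]] with Q = [[1,1],[1,0]].
n = 232 = 11101000₂. Square-and-multiply, entries mod 560:
Q^1 = [[1,1],[1,0]]
Q^3 = (Q^1)²·Q = [[3,2],[2,1]]
Q^7 = (Q^3)²·Q = [[21,13],[13,8]]
Q^14 = (Q^7)² = [[50,377],[377,233]]
Q^29 = (Q^14)²·Q = [[440,149],[149,291]]
Q^58 = (Q^29)² = [[201,279],[279,482]]
Q^116 = (Q^58)² = [[82,157],[157,485]]
Q^232 = (Q^116)² = [[13,539],[539,34]]
F_232 mod 560 = Q^232[0][1] = 539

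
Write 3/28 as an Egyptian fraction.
1/10 + 1/140

Greedy algorithm:
3/28: ceiling(28/3) = 10, use 1/10
1/140: ceiling(140/1) = 140, use 1/140
Result: 3/28 = 1/10 + 1/140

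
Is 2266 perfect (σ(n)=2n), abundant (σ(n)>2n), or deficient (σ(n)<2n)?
deficient

Proper divisors of 2266: sum = 1 + 2 + 11 + 22 + 103 + 206 + 1133 = 1478
Since 1478 < 2266, 2266 is deficient.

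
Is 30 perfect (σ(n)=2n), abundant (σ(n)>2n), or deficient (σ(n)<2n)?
abundant

Proper divisors of 30: sum = 1 + 2 + 3 + 5 + 6 + 10 + 15 = 42
Since 42 > 30, 30 is abundant.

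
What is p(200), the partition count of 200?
3972999029388

p(n) counts ways to write n as a sum of positive integers (order ignored).
Euler's pentagonal recurrence: p(k) = p(k-1) + p(k-2) - p(k-5) - p(k-7) + p(k-12) + p(k-15) - ... (offsets j(3j∓1)/2, signs ++--, p(0)=1, p(<0)=0).
DP table for k = 0..199: p(0)=1, p(1)=1, p(2)=2, p(3)=3, p(4)=5, p(5)=7, p(6)=11, p(7)=15, p(8)=22, p(9)=30, p(10)=42, p(11)=56, p(12)=77, p(13)=101, p(14)=135, p(15)=176, p(16)=231, p(17)=297, p(18)=385, p(19)=490, p(20)=627, p(21)=792, p(22)=1002, p(23)=1255, p(24)=1575, p(25)=1958, p(26)=2436, p(27)=3010, p(28)=3718, p(29)=4565, p(30)=5604, p(31)=6842, p(32)=8349, p(33)=10143, p(34)=12310, p(35)=14883, p(36)=17977, p(37)=21637, p(38)=26015, p(39)=31185, p(40)=37338, p(41)=44583, p(42)=53174, p(43)=63261, p(44)=75175, p(45)=89134, p(46)=105558, p(47)=124754, p(48)=147273, p(49)=173525, p(50)=204226, p(51)=239943, p(52)=281589, p(53)=329931, p(54)=386155, p(55)=451276, p(56)=526823, p(57)=614154, p(58)=715220, p(59)=831820, p(60)=966467, p(61)=1121505, p(62)=1300156, p(63)=1505499, p(64)=1741630, p(65)=2012558, p(66)=2323520, p(67)=2679689, p(68)=3087735, p(69)=3554345, p(70)=4087968, p(71)=4697205, p(72)=5392783, p(73)=6185689, p(74)=7089500, p(75)=8118264, p(76)=9289091, p(77)=10619863, p(78)=12132164, p(79)=13848650, p(80)=15796476, p(81)=18004327, p(82)=20506255, p(83)=23338469, p(84)=26543660, p(85)=30167357, p(86)=34262962, p(87)=38887673, p(88)=44108109, p(89)=49995925, p(90)=56634173, p(91)=64112359, p(92)=72533807, p(93)=82010177, p(94)=92669720, p(95)=104651419, p(96)=118114304, p(97)=133230930, p(98)=150198136, p(99)=169229875, p(100)=190569292, p(101)=214481126, p(102)=241265379, p(103)=271248950, p(104)=304801365, p(105)=342325709, p(106)=384276336, p(107)=431149389, p(108)=483502844, p(109)=541946240, p(110)=607163746, p(111)=679903203, p(112)=761002156, p(113)=851376628, p(114)=952050665, p(115)=1064144451, p(116)=1188908248, p(117)=1327710076, p(118)=1482074143, p(119)=1653668665, p(120)=1844349560, p(121)=2056148051, p(122)=2291320912, p(123)=2552338241, p(124)=2841940500, p(125)=3163127352, p(126)=3519222692, p(127)=3913864295, p(128)=4351078600, p(129)=4835271870, p(130)=5371315400, p(131)=5964539504, p(132)=6620830889, p(133)=7346629512, p(134)=8149040695, p(135)=9035836076, p(136)=10015581680, p(137)=11097645016, p(138)=12292341831, p(139)=13610949895, p(140)=15065878135, p(141)=16670689208, p(142)=18440293320, p(143)=20390982757, p(144)=22540654445, p(145)=24908858009, p(146)=27517052599, p(147)=30388671978, p(148)=33549419497, p(149)=37027355200, p(150)=40853235313, p(151)=45060624582, p(152)=49686288421, p(153)=54770336324, p(154)=60356673280, p(155)=66493182097, p(156)=73232243759, p(157)=80630964769, p(158)=88751778802, p(159)=97662728555, p(160)=107438159466, p(161)=118159068427, p(162)=129913904637, p(163)=142798995930, p(164)=156919475295, p(165)=172389800255, p(166)=189334822579, p(167)=207890420102, p(168)=228204732751, p(169)=250438925115, p(170)=274768617130, p(171)=301384802048, p(172)=330495499613, p(173)=362326859895, p(174)=397125074750, p(175)=435157697830, p(176)=476715857290, p(177)=522115831195, p(178)=571701605655, p(179)=625846753120, p(180)=684957390936, p(181)=749474411781, p(182)=819876908323, p(183)=896684817527, p(184)=980462880430, p(185)=1071823774337, p(186)=1171432692373, p(187)=1280011042268, p(188)=1398341745571, p(189)=1527273599625, p(190)=1667727404093, p(191)=1820701100652, p(192)=1987276856363, p(193)=2168627105469, p(194)=2366022741845, p(195)=2580840212973, p(196)=2814570987591, p(197)=3068829878530, p(198)=3345365983698, p(199)=3646072432125.
Final step: p(200) = p(199) + p(198) - p(195) - p(193) + p(188) + p(185) - p(178) - p(174) + p(165) + p(160) - p(149) - p(143) + p(130) + p(123) - p(108) - p(100) + p(83) + p(74) - p(55) - p(45) + p(24) + p(13)
= 3646072432125 + 3345365983698 - 2580840212973 - 2168627105469 + 1398341745571 + 1071823774337 - 571701605655 - 397125074750 + 172389800255 + 107438159466 - 37027355200 - 20390982757 + 5371315400 + 2552338241 - 483502844 - 190569292 + 23338469 + 7089500 - 451276 - 89134 + 1575 + 101
= 3972999029388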